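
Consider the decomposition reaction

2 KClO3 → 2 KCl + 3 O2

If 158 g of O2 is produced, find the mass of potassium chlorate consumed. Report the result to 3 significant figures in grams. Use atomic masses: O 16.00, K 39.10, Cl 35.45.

M(O2) = 2(16.00) = 32.00 g/mol.
M(KClO3) = 39.10 + 35.45 + 3(16.00) = 122.55 g/mol.
n(O2) = 158.0 g / 32.00 g/mol = 4.938 mol.
From the equation the O2:KClO3 mole ratio is 3:2, so n(KClO3) = 4.938 × 2/3 = 3.292 mol.
Mass of KClO3 = 3.292 mol × 122.55 g/mol = 403.4 g.

403 g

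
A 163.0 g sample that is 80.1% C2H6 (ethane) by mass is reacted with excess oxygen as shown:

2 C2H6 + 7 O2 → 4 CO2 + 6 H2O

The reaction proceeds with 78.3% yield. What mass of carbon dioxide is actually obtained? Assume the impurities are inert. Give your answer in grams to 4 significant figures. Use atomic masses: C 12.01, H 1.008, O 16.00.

Pure C2H6 available = 163.0 g × 0.801 = 130.56 g.
M(C2H6) = 2(12.01) + 6(1.008) = 30.068 g/mol.
M(CO2) = 12.01 + 2(16.00) = 44.01 g/mol.
n(C2H6) = 130.56 g / 30.068 g/mol = 4.3423 mol.
From the equation the C2H6:CO2 mole ratio is 2:4, so n(CO2) = 4.3423 × 4/2 = 8.6845 mol.
Mass of CO2 = 8.6845 mol × 44.01 g/mol = 382.21 g.
Actual mass collected = 382.21 g × 0.783 = 299.27 g.

299.3 g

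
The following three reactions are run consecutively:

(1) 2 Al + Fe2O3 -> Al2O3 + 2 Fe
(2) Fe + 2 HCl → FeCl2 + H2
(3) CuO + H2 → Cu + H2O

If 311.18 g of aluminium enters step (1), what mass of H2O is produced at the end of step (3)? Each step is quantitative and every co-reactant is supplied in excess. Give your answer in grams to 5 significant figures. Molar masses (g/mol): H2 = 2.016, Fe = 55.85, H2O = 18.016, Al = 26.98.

n(Al) = 311.18 / 26.98 = 11.5337 mol.
Reaction (1): Al→Fe ratio 2:2 ⇒ n(Fe) = 11.5337 mol.
Reaction (2): Fe→H2 ratio 1:1 ⇒ n(H2) = 11.5337 mol.
Reaction (3): H2→H2O ratio 1:1 ⇒ n(H2O) = 11.5337 mol.
Mass of H2O = 11.5337 × 18.016 = 207.792 g.

207.79 g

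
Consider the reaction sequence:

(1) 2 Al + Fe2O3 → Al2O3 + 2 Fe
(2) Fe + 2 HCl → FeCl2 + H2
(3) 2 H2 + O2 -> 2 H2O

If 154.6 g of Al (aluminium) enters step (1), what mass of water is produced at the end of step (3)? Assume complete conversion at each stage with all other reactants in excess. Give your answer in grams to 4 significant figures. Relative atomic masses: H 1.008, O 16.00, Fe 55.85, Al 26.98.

103.2 g

M(Al) = 26.98 g/mol.
M(H2O) = 2(1.008) + 16.00 = 18.016 g/mol.
n(Al) = 154.6 / 26.98 = 5.7302 mol.
Reaction (1): Al→Fe ratio 2:2 ⇒ n(Fe) = 5.7302 mol.
Reaction (2): Fe→H2 ratio 1:1 ⇒ n(H2) = 5.7302 mol.
Reaction (3): H2→H2O ratio 2:2 ⇒ n(H2O) = 5.7302 mol.
Mass of H2O = 5.7302 × 18.016 = 103.23 g.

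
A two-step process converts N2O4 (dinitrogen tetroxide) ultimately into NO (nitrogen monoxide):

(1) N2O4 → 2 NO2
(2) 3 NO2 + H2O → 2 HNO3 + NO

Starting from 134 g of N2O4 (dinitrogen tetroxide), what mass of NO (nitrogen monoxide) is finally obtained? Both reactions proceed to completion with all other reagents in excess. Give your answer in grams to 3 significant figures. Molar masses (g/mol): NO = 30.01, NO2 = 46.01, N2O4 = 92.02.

n(N2O4) = 134.0 / 92.02 = 1.456 mol.
Step 1 gives a 1:2 ratio of N2O4 to NO2, so n(NO2) = 2.912 mol.
In step 2 the NO2:NO ratio is 3:1, so n(NO) = 0.9708 mol.
Mass of NO = 0.9708 × 30.01 = 29.13 g.

29.1 g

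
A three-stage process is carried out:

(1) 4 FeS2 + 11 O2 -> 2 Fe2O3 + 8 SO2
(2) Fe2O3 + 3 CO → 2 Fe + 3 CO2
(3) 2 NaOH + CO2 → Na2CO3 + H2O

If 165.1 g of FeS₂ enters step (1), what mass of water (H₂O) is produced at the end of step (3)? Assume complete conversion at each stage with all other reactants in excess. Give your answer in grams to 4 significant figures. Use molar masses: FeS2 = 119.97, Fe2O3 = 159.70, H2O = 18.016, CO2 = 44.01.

37.19 g

n(FeS2) = 165.1 / 119.97 = 1.3762 mol.
Reaction (1): FeS2→Fe2O3 ratio 4:2 ⇒ n(Fe2O3) = 0.68809 mol.
Reaction (2): Fe2O3→CO2 ratio 1:3 ⇒ n(CO2) = 2.0643 mol.
Reaction (3): CO2→H2O ratio 1:1 ⇒ n(H2O) = 2.0643 mol.
Mass of H2O = 2.0643 × 18.016 = 37.190 g.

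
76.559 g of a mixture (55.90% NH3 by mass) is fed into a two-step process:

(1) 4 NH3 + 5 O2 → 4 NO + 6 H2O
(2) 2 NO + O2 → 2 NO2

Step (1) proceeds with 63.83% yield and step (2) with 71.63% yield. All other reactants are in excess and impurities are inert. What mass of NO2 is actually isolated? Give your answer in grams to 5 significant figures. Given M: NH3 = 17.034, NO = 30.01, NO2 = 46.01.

Pure NH3 = 76.559 × 0.5590 = 42.7965 g.
n(NH3) = 42.7965 / 17.034 = 2.51242 mol.
Step 1 (NH3:NO = 4:4): theoretical n(NO) = 2.51242 mol; at 63.83% yield, n(NO) = 1.60367 mol.
Step 2 (NO:NO2 = 2:2): theoretical n(NO2) = 1.60367 mol, so theoretical mass = 1.60367 × 46.01 = 73.7851 g.
At 71.63% yield, actual mass of NO2 = 73.7851 × 0.7163 = 52.8522 g.

52.852 g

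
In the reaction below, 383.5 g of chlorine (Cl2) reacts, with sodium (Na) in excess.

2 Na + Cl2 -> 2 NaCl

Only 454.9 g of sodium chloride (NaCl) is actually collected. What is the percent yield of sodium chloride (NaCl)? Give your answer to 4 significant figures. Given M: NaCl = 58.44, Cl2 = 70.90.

n(Cl2) = 383.50 g / 70.90 g/mol = 5.4090 mol.
From the equation the Cl2:NaCl mole ratio is 1:2, so n(NaCl) = 5.4090 × 2/1 = 10.818 mol.
Mass of NaCl = 10.818 mol × 58.44 g/mol = 632.21 g.
This is the theoretical yield. Percent yield = 454.9 g / 632.21 g × 100% = 71.954%.

71.95 %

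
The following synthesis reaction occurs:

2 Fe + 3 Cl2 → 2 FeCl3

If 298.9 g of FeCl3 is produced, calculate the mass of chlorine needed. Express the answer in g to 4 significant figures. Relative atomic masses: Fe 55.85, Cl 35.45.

M(FeCl3) = 55.85 + 3(35.45) = 162.20 g/mol.
M(Cl2) = 2(35.45) = 70.90 g/mol.
n(FeCl3) = 298.90 g / 162.20 g/mol = 1.8428 mol.
From the equation the FeCl3:Cl2 mole ratio is 2:3, so n(Cl2) = 1.8428 × 3/2 = 2.7642 mol.
Mass of Cl2 = 2.7642 mol × 70.90 g/mol = 195.98 g.

196.0 g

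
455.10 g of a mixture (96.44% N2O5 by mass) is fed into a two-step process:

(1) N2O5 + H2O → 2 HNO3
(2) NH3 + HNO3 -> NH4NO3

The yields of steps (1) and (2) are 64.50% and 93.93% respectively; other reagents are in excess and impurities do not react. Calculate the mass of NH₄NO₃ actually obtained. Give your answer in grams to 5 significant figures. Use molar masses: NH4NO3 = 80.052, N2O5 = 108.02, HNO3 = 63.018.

Pure N2O5 = 455.10 × 0.9644 = 438.898 g.
n(N2O5) = 438.898 / 108.02 = 4.06312 mol.
Step 1 (N2O5:HNO3 = 1:2): theoretical n(HNO3) = 8.12624 mol; at 64.50% yield, n(HNO3) = 5.24143 mol.
Step 2 (HNO3:NH4NO3 = 1:1): theoretical n(NH4NO3) = 5.24143 mol, so theoretical mass = 5.24143 × 80.052 = 419.587 g.
At 93.93% yield, actual mass of NH4NO3 = 419.587 × 0.9393 = 394.118 g.

394.12 g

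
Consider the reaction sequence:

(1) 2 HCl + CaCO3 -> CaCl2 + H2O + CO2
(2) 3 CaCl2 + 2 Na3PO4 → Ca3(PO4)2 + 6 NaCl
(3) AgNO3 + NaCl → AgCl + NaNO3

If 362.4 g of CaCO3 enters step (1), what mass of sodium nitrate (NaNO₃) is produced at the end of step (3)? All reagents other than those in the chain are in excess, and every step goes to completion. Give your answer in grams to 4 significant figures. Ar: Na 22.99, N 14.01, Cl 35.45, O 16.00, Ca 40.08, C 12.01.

615.5 g

M(CaCO3) = 40.08 + 12.01 + 3(16.00) = 100.09 g/mol.
M(NaNO3) = 22.99 + 14.01 + 3(16.00) = 85.00 g/mol.
n(CaCO3) = 362.4 / 100.09 = 3.6207 mol.
Reaction (1): CaCO3→CaCl2 ratio 1:1 ⇒ n(CaCl2) = 3.6207 mol.
Reaction (2): CaCl2→NaCl ratio 3:6 ⇒ n(NaCl) = 7.2415 mol.
Reaction (3): NaCl→NaNO3 ratio 1:1 ⇒ n(NaNO3) = 7.2415 mol.
Mass of NaNO3 = 7.2415 × 85.00 = 615.53 g.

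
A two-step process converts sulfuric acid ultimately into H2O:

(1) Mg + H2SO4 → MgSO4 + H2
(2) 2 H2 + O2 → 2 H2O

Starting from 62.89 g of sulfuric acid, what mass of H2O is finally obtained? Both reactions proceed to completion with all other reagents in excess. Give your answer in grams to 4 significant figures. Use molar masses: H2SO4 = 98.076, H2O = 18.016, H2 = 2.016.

n(H2SO4) = 62.890 / 98.076 = 0.64124 mol.
Step 1 gives a 1:1 ratio of H2SO4 to H2, so n(H2) = 0.64124 mol.
In step 2 the H2:H2O ratio is 2:2, so n(H2O) = 0.64124 mol.
Mass of H2O = 0.64124 × 18.016 = 11.553 g.

11.55 g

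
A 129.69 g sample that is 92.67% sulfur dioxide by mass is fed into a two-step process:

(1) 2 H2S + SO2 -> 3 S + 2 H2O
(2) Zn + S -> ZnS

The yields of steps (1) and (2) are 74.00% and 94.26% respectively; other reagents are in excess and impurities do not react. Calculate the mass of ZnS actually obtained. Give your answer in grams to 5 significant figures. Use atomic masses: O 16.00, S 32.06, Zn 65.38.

382.54 g

Pure SO2 = 129.69 × 0.9267 = 120.184 g.
M(SO2) = 32.06 + 2(16.00) = 64.06 g/mol.
M(ZnS) = 65.38 + 32.06 = 97.44 g/mol.
n(SO2) = 120.184 / 64.06 = 1.87611 mol.
Step 1 (SO2:S = 1:3): theoretical n(S) = 5.62834 mol; at 74.00% yield, n(S) = 4.16497 mol.
Step 2 (S:ZnS = 1:1): theoretical n(ZnS) = 4.16497 mol, so theoretical mass = 4.16497 × 97.44 = 405.835 g.
At 94.26% yield, actual mass of ZnS = 405.835 × 0.9426 = 382.540 g.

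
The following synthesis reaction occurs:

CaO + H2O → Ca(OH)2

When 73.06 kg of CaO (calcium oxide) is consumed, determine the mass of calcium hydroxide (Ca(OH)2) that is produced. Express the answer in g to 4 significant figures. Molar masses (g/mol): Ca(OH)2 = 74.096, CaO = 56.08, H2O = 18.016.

Convert: 73.06 kg = 73060 g.
n(CaO) = 73060 g / 56.08 g/mol = 1302.8 mol.
From the equation the CaO:Ca(OH)2 mole ratio is 1:1, so n(Ca(OH)2) = 1302.8 × 1/1 = 1302.8 mol.
Mass of Ca(OH)2 = 1302.8 mol × 74.096 g/mol = 96531 g.

96530 g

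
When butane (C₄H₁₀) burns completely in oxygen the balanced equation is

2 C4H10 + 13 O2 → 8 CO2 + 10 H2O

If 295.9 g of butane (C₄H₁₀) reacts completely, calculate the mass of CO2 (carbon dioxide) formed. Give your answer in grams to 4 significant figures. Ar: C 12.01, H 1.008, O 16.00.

896.3 g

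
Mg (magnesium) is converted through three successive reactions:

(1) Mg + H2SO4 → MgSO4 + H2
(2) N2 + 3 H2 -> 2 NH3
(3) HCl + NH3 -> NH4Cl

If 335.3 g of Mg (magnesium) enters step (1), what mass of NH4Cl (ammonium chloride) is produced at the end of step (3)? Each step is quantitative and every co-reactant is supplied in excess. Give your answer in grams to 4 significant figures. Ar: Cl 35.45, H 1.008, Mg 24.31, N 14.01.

491.9 g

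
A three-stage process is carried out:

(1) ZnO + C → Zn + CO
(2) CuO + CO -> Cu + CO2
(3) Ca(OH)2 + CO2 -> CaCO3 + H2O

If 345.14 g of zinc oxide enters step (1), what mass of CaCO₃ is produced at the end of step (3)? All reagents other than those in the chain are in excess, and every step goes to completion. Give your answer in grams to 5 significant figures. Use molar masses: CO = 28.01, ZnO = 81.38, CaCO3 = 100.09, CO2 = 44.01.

424.49 g

n(ZnO) = 345.14 / 81.38 = 4.24109 mol.
Reaction (1): ZnO→CO ratio 1:1 ⇒ n(CO) = 4.24109 mol.
Reaction (2): CO→CO2 ratio 1:1 ⇒ n(CO2) = 4.24109 mol.
Reaction (3): CO2→CaCO3 ratio 1:1 ⇒ n(CaCO3) = 4.24109 mol.
Mass of CaCO3 = 4.24109 × 100.09 = 424.491 g.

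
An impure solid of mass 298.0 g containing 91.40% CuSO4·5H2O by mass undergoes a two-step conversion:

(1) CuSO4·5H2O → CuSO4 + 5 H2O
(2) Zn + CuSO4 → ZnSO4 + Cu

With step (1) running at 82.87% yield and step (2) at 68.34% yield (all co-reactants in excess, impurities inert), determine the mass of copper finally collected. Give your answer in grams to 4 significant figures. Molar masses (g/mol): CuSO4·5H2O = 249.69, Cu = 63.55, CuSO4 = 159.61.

Pure CuSO4·5H2O = 298.0 × 0.9140 = 272.37 g.
n(CuSO4·5H2O) = 272.37 / 249.69 = 1.0908 mol.
Step 1 (CuSO4·5H2O:CuSO4 = 1:1): theoretical n(CuSO4) = 1.0908 mol; at 82.87% yield, n(CuSO4) = 0.90398 mol.
Step 2 (CuSO4:Cu = 1:1): theoretical n(Cu) = 0.90398 mol, so theoretical mass = 0.90398 × 63.55 = 57.448 g.
At 68.34% yield, actual mass of Cu = 57.448 × 0.6834 = 39.260 g.

39.26 g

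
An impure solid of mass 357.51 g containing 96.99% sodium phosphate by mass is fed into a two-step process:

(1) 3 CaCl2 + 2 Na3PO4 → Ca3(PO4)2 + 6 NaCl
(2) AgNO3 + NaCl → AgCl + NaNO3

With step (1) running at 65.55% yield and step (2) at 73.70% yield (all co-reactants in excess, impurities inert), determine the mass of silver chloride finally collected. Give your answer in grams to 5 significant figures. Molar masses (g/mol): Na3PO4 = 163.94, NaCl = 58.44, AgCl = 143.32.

Pure Na3PO4 = 357.51 × 0.9699 = 346.749 g.
n(Na3PO4) = 346.749 / 163.94 = 2.11510 mol.
Step 1 (Na3PO4:NaCl = 2:6): theoretical n(NaCl) = 6.34529 mol; at 65.55% yield, n(NaCl) = 4.15934 mol.
Step 2 (NaCl:AgCl = 1:1): theoretical n(AgCl) = 4.15934 mol, so theoretical mass = 4.15934 × 143.32 = 596.116 g.
At 73.70% yield, actual mass of AgCl = 596.116 × 0.7370 = 439.338 g.

439.34 g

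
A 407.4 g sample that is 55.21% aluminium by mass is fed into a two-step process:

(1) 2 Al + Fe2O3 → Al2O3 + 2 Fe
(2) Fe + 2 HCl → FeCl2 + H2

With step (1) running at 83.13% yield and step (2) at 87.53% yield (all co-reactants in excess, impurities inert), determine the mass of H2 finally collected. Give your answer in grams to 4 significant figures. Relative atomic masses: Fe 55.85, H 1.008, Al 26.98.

12.23 g

Pure Al = 407.4 × 0.5521 = 224.93 g.
M(Al) = 26.98 g/mol.
M(H2) = 2(1.008) = 2.016 g/mol.
n(Al) = 224.93 / 26.98 = 8.3368 mol.
Step 1 (Al:Fe = 2:2): theoretical n(Fe) = 8.3368 mol; at 83.13% yield, n(Fe) = 6.9303 mol.
Step 2 (Fe:H2 = 1:1): theoretical n(H2) = 6.9303 mol, so theoretical mass = 6.9303 × 2.016 = 13.972 g.
At 87.53% yield, actual mass of H2 = 13.972 × 0.8753 = 12.229 g.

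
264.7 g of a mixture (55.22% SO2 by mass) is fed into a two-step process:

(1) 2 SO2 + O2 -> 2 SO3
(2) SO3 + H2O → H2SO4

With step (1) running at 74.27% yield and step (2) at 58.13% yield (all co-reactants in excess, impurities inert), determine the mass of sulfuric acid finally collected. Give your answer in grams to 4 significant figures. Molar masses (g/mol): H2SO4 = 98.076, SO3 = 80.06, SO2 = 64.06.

96.61 g

Pure SO2 = 264.7 × 0.5522 = 146.17 g.
n(SO2) = 146.17 / 64.06 = 2.2817 mol.
Step 1 (SO2:SO3 = 2:2): theoretical n(SO3) = 2.2817 mol; at 74.27% yield, n(SO3) = 1.6946 mol.
Step 2 (SO3:H2SO4 = 1:1): theoretical n(H2SO4) = 1.6946 mol, so theoretical mass = 1.6946 × 98.076 = 166.20 g.
At 58.13% yield, actual mass of H2SO4 = 166.20 × 0.5813 = 96.614 g.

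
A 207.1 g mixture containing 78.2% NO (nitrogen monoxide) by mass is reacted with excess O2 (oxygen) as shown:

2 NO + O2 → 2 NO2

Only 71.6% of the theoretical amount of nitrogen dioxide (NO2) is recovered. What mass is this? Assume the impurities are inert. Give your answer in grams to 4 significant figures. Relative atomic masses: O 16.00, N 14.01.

177.8 g

Pure NO available = 207.1 g × 0.782 = 161.95 g.
M(NO) = 14.01 + 16.00 = 30.01 g/mol.
M(NO2) = 14.01 + 2(16.00) = 46.01 g/mol.
n(NO) = 161.95 g / 30.01 g/mol = 5.3966 mol.
From the equation the NO:NO2 mole ratio is 2:2, so n(NO2) = 5.3966 × 2/2 = 5.3966 mol.
Mass of NO2 = 5.3966 mol × 46.01 g/mol = 248.30 g.
Actual mass collected = 248.30 g × 0.716 = 177.78 g.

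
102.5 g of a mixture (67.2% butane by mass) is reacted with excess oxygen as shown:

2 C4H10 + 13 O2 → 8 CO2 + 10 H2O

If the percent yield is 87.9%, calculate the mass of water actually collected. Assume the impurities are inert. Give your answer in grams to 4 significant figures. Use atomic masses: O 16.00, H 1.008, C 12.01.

93.84 g

Pure C4H10 available = 102.5 g × 0.672 = 68.880 g.
M(C4H10) = 4(12.01) + 10(1.008) = 58.12 g/mol.
M(H2O) = 2(1.008) + 16.00 = 18.016 g/mol.
n(C4H10) = 68.880 g / 58.12 g/mol = 1.1851 mol.
From the equation the C4H10:H2O mole ratio is 2:10, so n(H2O) = 1.1851 × 10/2 = 5.9257 mol.
Mass of H2O = 5.9257 mol × 18.016 g/mol = 106.76 g.
Actual mass collected = 106.76 g × 0.879 = 93.839 g.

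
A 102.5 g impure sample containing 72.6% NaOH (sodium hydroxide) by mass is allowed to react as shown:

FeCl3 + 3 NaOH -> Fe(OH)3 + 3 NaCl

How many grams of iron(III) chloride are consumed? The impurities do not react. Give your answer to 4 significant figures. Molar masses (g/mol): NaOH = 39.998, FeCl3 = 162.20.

100.6 g

Mass of pure NaOH = 102.5 g × 0.726 = 74.415 g.
n(NaOH) = 74.415 g / 39.998 g/mol = 1.8605 mol.
From the equation the NaOH:FeCl3 mole ratio is 3:1, so n(FeCl3) = 1.8605 × 1/3 = 0.62016 mol.
Mass of FeCl3 = 0.62016 mol × 162.20 g/mol = 100.59 g.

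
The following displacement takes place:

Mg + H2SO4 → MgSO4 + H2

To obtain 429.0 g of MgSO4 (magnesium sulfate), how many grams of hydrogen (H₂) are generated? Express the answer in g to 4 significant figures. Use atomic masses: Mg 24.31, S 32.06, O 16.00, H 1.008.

M(MgSO4) = 24.31 + 32.06 + 4(16.00) = 120.37 g/mol.
M(H2) = 2(1.008) = 2.016 g/mol.
n(MgSO4) = 429.00 g / 120.37 g/mol = 3.5640 mol.
From the equation the MgSO4:H2 mole ratio is 1:1, so n(H2) = 3.5640 × 1/1 = 3.5640 mol.
Mass of H2 = 3.5640 mol × 2.016 g/mol = 7.1850 g.

7.185 g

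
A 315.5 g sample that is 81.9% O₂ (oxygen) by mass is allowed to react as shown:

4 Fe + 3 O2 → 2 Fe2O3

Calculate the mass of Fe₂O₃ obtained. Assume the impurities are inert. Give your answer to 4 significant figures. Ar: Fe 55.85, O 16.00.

859.7 g

Mass of pure O2 = 315.5 g × 0.819 = 258.39 g.
M(O2) = 2(16.00) = 32.00 g/mol.
M(Fe2O3) = 2(55.85) + 3(16.00) = 159.70 g/mol.
n(O2) = 258.39 g / 32.00 g/mol = 8.0748 mol.
From the equation the O2:Fe2O3 mole ratio is 3:2, so n(Fe2O3) = 8.0748 × 2/3 = 5.3832 mol.
Mass of Fe2O3 = 5.3832 mol × 159.70 g/mol = 859.70 g.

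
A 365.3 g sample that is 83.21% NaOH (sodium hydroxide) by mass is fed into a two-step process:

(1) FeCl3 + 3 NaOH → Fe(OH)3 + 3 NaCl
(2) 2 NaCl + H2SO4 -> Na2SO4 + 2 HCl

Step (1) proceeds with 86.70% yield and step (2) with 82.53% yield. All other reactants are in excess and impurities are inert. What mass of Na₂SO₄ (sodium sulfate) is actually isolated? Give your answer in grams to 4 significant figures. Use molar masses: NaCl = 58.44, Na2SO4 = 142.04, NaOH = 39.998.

Pure NaOH = 365.3 × 0.8321 = 303.97 g.
n(NaOH) = 303.97 / 39.998 = 7.5995 mol.
Step 1 (NaOH:NaCl = 3:3): theoretical n(NaCl) = 7.5995 mol; at 86.70% yield, n(NaCl) = 6.5888 mol.
Step 2 (NaCl:Na2SO4 = 2:1): theoretical n(Na2SO4) = 3.2944 mol, so theoretical mass = 3.2944 × 142.04 = 467.94 g.
At 82.53% yield, actual mass of Na2SO4 = 467.94 × 0.8253 = 386.19 g.

386.2 g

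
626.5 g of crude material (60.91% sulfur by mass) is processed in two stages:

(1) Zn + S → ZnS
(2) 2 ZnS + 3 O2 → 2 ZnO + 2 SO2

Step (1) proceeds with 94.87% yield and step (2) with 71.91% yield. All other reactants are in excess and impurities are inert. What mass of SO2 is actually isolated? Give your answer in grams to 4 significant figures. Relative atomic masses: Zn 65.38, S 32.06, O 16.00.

Pure S = 626.5 × 0.6091 = 381.60 g.
M(S) = 32.06 g/mol.
M(SO2) = 32.06 + 2(16.00) = 64.06 g/mol.
n(S) = 381.60 / 32.06 = 11.903 mol.
Step 1 (S:ZnS = 1:1): theoretical n(ZnS) = 11.903 mol; at 94.87% yield, n(ZnS) = 11.292 mol.
Step 2 (ZnS:SO2 = 2:2): theoretical n(SO2) = 11.292 mol, so theoretical mass = 11.292 × 64.06 = 723.37 g.
At 71.91% yield, actual mass of SO2 = 723.37 × 0.7191 = 520.18 g.

520.2 g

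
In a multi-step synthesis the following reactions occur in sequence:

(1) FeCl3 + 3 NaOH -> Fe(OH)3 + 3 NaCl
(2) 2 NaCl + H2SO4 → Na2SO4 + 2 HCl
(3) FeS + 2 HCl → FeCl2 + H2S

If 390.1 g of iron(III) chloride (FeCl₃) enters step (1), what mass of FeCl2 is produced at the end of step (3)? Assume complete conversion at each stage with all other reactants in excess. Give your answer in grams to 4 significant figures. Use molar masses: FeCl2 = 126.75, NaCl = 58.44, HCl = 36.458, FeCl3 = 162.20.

457.3 g

n(FeCl3) = 390.1 / 162.20 = 2.4051 mol.
Reaction (1): FeCl3→NaCl ratio 1:3 ⇒ n(NaCl) = 7.2152 mol.
Reaction (2): NaCl→HCl ratio 2:2 ⇒ n(HCl) = 7.2152 mol.
Reaction (3): HCl→FeCl2 ratio 2:1 ⇒ n(FeCl2) = 3.6076 mol.
Mass of FeCl2 = 3.6076 × 126.75 = 457.26 g.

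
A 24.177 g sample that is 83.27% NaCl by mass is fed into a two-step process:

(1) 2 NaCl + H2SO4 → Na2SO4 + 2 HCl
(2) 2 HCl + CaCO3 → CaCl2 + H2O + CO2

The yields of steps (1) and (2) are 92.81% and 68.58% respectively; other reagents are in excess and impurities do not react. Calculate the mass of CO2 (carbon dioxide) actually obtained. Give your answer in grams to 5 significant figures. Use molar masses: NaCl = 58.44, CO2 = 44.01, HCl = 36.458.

4.8250 g

Pure NaCl = 24.177 × 0.8327 = 20.1322 g.
n(NaCl) = 20.1322 / 58.44 = 0.344493 mol.
Step 1 (NaCl:HCl = 2:2): theoretical n(HCl) = 0.344493 mol; at 92.81% yield, n(HCl) = 0.319724 mol.
Step 2 (HCl:CO2 = 2:1): theoretical n(CO2) = 0.159862 mol, so theoretical mass = 0.159862 × 44.01 = 7.03553 g.
At 68.58% yield, actual mass of CO2 = 7.03553 × 0.6858 = 4.82497 g.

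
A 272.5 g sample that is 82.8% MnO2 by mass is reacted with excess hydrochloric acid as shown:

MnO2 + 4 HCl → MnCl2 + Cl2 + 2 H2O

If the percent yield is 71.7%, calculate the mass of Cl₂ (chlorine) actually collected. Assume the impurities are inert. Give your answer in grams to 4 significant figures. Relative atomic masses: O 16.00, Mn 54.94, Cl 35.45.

Pure MnO2 available = 272.5 g × 0.828 = 225.63 g.
M(MnO2) = 54.94 + 2(16.00) = 86.94 g/mol.
M(Cl2) = 2(35.45) = 70.90 g/mol.
n(MnO2) = 225.63 g / 86.94 g/mol = 2.5952 mol.
From the equation the MnO2:Cl2 mole ratio is 1:1, so n(Cl2) = 2.5952 × 1/1 = 2.5952 mol.
Mass of Cl2 = 2.5952 mol × 70.90 g/mol = 184.00 g.
Actual mass collected = 184.00 g × 0.717 = 131.93 g.

131.9 g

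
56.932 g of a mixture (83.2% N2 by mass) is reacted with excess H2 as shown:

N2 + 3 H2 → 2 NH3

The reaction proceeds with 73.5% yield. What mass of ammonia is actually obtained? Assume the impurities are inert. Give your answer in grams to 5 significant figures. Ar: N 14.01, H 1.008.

42.330 g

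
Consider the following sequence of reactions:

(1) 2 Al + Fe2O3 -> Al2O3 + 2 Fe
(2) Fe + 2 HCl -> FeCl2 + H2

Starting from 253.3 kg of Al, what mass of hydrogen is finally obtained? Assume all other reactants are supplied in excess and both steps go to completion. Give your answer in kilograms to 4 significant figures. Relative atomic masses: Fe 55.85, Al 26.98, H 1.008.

M(Al) = 26.98 g/mol.
M(H2) = 2(1.008) = 2.016 g/mol.
253.3 kg = 253300 g.
n(Al) = 253300 / 26.98 = 9388.4 mol.
Step 1 gives a 2:2 ratio of Al to Fe, so n(Fe) = 9388.4 mol.
In step 2 the Fe:H2 ratio is 1:1, so n(H2) = 9388.4 mol.
Mass of H2 = 9388.4 × 2.016 = 18927 g = 18.93 kg.

18.93 kg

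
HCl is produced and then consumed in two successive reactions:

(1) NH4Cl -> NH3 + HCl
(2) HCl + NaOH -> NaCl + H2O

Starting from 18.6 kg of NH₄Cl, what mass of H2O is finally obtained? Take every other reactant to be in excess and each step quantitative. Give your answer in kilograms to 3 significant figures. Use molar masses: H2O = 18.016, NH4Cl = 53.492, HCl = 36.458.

18.6 kg = 18600 g.
n(NH4Cl) = 18600 / 53.492 = 347.7 mol.
Step 1 gives a 1:1 ratio of NH4Cl to HCl, so n(HCl) = 347.7 mol.
In step 2 the HCl:H2O ratio is 1:1, so n(H2O) = 347.7 mol.
Mass of H2O = 347.7 × 18.016 = 6264 g = 6.26 kg.

6.26 kg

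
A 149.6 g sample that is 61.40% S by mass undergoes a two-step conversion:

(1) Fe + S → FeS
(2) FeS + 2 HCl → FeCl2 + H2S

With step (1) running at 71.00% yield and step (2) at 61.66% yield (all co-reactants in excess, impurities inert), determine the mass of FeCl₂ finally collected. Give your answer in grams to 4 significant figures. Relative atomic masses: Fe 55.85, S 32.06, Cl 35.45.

159.0 g

Pure S = 149.6 × 0.6140 = 91.854 g.
M(S) = 32.06 g/mol.
M(FeCl2) = 55.85 + 2(35.45) = 126.75 g/mol.
n(S) = 91.854 / 32.06 = 2.8651 mol.
Step 1 (S:FeS = 1:1): theoretical n(FeS) = 2.8651 mol; at 71.00% yield, n(FeS) = 2.0342 mol.
Step 2 (FeS:FeCl2 = 1:1): theoretical n(FeCl2) = 2.0342 mol, so theoretical mass = 2.0342 × 126.75 = 257.84 g.
At 61.66% yield, actual mass of FeCl2 = 257.84 × 0.6166 = 158.98 g.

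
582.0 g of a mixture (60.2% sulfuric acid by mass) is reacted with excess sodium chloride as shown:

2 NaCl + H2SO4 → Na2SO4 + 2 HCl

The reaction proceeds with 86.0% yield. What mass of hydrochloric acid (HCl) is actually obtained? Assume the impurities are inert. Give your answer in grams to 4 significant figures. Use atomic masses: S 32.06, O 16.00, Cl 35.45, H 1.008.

Pure H2SO4 available = 582.0 g × 0.602 = 350.36 g.
M(H2SO4) = 2(1.008) + 32.06 + 4(16.00) = 98.076 g/mol.
M(HCl) = 1.008 + 35.45 = 36.458 g/mol.
n(H2SO4) = 350.36 g / 98.076 g/mol = 3.5724 mol.
From the equation the H2SO4:HCl mole ratio is 1:2, so n(HCl) = 3.5724 × 2/1 = 7.1447 mol.
Mass of HCl = 7.1447 mol × 36.458 g/mol = 260.48 g.
Actual mass collected = 260.48 g × 0.860 = 224.02 g.

224.0 g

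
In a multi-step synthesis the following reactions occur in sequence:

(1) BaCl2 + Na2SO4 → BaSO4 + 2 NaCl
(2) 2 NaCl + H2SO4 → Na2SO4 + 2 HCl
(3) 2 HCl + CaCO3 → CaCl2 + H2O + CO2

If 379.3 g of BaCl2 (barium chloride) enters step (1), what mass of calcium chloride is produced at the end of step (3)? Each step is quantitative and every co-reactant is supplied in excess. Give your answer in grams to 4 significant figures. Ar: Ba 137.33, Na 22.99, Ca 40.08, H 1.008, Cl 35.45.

M(BaCl2) = 137.33 + 2(35.45) = 208.23 g/mol.
M(CaCl2) = 40.08 + 2(35.45) = 110.98 g/mol.
n(BaCl2) = 379.3 / 208.23 = 1.8215 mol.
Reaction (1): BaCl2→NaCl ratio 1:2 ⇒ n(NaCl) = 3.6431 mol.
Reaction (2): NaCl→HCl ratio 2:2 ⇒ n(HCl) = 3.6431 mol.
Reaction (3): HCl→CaCl2 ratio 2:1 ⇒ n(CaCl2) = 1.8215 mol.
Mass of CaCl2 = 1.8215 × 110.98 = 202.15 g.

202.2 g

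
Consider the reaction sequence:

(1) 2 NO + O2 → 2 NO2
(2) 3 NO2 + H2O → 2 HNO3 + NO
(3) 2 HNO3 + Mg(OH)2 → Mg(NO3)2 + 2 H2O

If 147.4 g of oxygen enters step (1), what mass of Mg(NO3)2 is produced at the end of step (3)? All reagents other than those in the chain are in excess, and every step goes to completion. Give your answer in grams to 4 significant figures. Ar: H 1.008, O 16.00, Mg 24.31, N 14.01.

M(O2) = 2(16.00) = 32.00 g/mol.
M(Mg(NO3)2) = 24.31 + 2(14.01) + 6(16.00) = 148.33 g/mol.
n(O2) = 147.4 / 32.00 = 4.6063 mol.
Reaction (1): O2→NO2 ratio 1:2 ⇒ n(NO2) = 9.2125 mol.
Reaction (2): NO2→HNO3 ratio 3:2 ⇒ n(HNO3) = 6.1417 mol.
Reaction (3): HNO3→Mg(NO3)2 ratio 2:1 ⇒ n(Mg(NO3)2) = 3.0708 mol.
Mass of Mg(NO3)2 = 3.0708 × 148.33 = 455.50 g.

455.5 g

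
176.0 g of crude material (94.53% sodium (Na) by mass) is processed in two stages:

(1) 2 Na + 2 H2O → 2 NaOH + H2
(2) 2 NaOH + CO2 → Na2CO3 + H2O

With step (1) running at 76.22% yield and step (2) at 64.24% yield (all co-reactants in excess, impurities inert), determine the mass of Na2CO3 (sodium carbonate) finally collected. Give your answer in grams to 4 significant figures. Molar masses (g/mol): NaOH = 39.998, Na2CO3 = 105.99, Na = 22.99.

Pure Na = 176.0 × 0.9453 = 166.37 g.
n(Na) = 166.37 / 22.99 = 7.2367 mol.
Step 1 (Na:NaOH = 2:2): theoretical n(NaOH) = 7.2367 mol; at 76.22% yield, n(NaOH) = 5.5158 mol.
Step 2 (NaOH:Na2CO3 = 2:1): theoretical n(Na2CO3) = 2.7579 mol, so theoretical mass = 2.7579 × 105.99 = 292.31 g.
At 64.24% yield, actual mass of Na2CO3 = 292.31 × 0.6424 = 187.78 g.

187.8 g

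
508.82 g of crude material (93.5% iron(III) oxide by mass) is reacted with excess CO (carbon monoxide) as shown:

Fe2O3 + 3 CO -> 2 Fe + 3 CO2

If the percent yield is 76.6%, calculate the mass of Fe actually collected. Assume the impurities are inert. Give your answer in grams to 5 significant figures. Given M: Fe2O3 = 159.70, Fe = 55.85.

254.89 g

Pure Fe2O3 available = 508.82 g × 0.935 = 475.747 g.
n(Fe2O3) = 475.747 g / 159.70 g/mol = 2.97900 mol.
From the equation the Fe2O3:Fe mole ratio is 1:2, so n(Fe) = 2.97900 × 2/1 = 5.95801 mol.
Mass of Fe = 5.95801 mol × 55.85 g/mol = 332.755 g.
Actual mass collected = 332.755 g × 0.766 = 254.890 g.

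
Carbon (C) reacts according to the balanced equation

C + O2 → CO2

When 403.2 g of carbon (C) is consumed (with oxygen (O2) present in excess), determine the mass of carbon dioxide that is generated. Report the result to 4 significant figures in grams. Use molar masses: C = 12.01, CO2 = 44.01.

1478 g

n(C) = 403.20 g / 12.01 g/mol = 33.572 mol.
From the equation the C:CO2 mole ratio is 1:1, so n(CO2) = 33.572 × 1/1 = 33.572 mol.
Mass of CO2 = 33.572 mol × 44.01 g/mol = 1477.5 g.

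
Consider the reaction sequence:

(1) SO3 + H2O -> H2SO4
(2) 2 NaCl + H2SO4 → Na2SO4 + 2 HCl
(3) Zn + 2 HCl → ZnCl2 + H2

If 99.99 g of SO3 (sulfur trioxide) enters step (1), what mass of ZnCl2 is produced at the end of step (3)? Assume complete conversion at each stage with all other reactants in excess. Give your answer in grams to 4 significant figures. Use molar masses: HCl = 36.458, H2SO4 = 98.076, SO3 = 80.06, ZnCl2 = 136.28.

n(SO3) = 99.99 / 80.06 = 1.2489 mol.
Reaction (1): SO3→H2SO4 ratio 1:1 ⇒ n(H2SO4) = 1.2489 mol.
Reaction (2): H2SO4→HCl ratio 1:2 ⇒ n(HCl) = 2.4979 mol.
Reaction (3): HCl→ZnCl2 ratio 2:1 ⇒ n(ZnCl2) = 1.2489 mol.
Mass of ZnCl2 = 1.2489 × 136.28 = 170.21 g.

170.2 g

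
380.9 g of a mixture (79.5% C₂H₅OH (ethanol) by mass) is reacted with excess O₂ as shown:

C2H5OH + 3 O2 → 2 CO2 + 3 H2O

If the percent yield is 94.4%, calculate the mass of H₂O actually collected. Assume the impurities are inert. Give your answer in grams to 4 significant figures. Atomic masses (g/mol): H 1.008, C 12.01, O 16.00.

Pure C2H5OH available = 380.9 g × 0.795 = 302.82 g.
M(C2H5OH) = 2(12.01) + 6(1.008) + 16.00 = 46.068 g/mol.
M(H2O) = 2(1.008) + 16.00 = 18.016 g/mol.
n(C2H5OH) = 302.82 g / 46.068 g/mol = 6.5732 mol.
From the equation the C2H5OH:H2O mole ratio is 1:3, so n(H2O) = 6.5732 × 3/1 = 19.720 mol.
Mass of H2O = 19.720 mol × 18.016 g/mol = 355.27 g.
Actual mass collected = 355.27 g × 0.944 = 335.37 g.

335.4 g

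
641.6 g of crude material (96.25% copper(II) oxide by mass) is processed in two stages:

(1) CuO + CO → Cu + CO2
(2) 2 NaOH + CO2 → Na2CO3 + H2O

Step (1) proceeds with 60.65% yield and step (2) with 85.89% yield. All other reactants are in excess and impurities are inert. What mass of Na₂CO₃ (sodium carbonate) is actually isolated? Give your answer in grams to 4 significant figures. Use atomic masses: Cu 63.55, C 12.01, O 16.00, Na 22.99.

428.6 g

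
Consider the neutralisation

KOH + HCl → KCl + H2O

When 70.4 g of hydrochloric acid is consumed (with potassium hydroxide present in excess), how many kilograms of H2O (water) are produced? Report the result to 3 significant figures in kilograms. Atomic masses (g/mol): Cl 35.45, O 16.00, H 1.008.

M(HCl) = 1.008 + 35.45 = 36.458 g/mol.
M(H2O) = 2(1.008) + 16.00 = 18.016 g/mol.
n(HCl) = 70.40 g / 36.458 g/mol = 1.931 mol.
From the equation the HCl:H2O mole ratio is 1:1, so n(H2O) = 1.931 × 1/1 = 1.931 mol.
Mass of H2O = 1.931 mol × 18.016 g/mol = 34.79 g.
Converting to kg: 34.79 g = 0.0348 kg.

0.0348 kg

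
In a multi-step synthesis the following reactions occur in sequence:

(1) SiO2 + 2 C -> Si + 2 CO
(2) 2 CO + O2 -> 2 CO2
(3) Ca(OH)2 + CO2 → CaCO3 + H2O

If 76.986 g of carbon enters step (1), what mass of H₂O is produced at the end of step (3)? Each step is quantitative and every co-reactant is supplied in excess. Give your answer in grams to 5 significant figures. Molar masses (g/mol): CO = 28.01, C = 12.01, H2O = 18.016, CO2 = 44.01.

115.49 g

n(C) = 76.986 / 12.01 = 6.41016 mol.
Reaction (1): C→CO ratio 2:2 ⇒ n(CO) = 6.41016 mol.
Reaction (2): CO→CO2 ratio 2:2 ⇒ n(CO2) = 6.41016 mol.
Reaction (3): CO2→H2O ratio 1:1 ⇒ n(H2O) = 6.41016 mol.
Mass of H2O = 6.41016 × 18.016 = 115.485 g.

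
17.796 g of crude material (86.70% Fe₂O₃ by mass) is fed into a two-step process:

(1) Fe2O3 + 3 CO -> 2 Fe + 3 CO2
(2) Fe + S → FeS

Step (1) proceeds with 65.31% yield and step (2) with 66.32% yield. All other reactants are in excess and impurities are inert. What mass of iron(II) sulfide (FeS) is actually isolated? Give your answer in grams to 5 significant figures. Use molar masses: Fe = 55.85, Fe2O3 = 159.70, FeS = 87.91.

7.3575 g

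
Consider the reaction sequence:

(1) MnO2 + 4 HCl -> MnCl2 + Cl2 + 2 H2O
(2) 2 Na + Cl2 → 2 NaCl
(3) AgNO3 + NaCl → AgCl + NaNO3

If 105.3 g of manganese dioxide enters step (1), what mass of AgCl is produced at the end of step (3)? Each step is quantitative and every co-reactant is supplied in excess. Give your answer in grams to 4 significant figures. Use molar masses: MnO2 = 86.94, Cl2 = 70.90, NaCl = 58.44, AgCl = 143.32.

347.2 g

n(MnO2) = 105.3 / 86.94 = 1.2112 mol.
Reaction (1): MnO2→Cl2 ratio 1:1 ⇒ n(Cl2) = 1.2112 mol.
Reaction (2): Cl2→NaCl ratio 1:2 ⇒ n(NaCl) = 2.4224 mol.
Reaction (3): NaCl→AgCl ratio 1:1 ⇒ n(AgCl) = 2.4224 mol.
Mass of AgCl = 2.4224 × 143.32 = 347.17 g.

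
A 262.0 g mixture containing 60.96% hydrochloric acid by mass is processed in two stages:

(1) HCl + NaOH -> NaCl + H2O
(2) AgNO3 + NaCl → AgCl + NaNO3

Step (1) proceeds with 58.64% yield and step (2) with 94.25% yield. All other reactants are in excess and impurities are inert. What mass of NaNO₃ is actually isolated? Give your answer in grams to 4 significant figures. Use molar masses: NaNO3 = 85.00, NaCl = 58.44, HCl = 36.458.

Pure HCl = 262.0 × 0.6096 = 159.72 g.
n(HCl) = 159.72 / 36.458 = 4.3808 mol.
Step 1 (HCl:NaCl = 1:1): theoretical n(NaCl) = 4.3808 mol; at 58.64% yield, n(NaCl) = 2.5689 mol.
Step 2 (NaCl:NaNO3 = 1:1): theoretical n(NaNO3) = 2.5689 mol, so theoretical mass = 2.5689 × 85.00 = 218.36 g.
At 94.25% yield, actual mass of NaNO3 = 218.36 × 0.9425 = 205.80 g.

205.8 g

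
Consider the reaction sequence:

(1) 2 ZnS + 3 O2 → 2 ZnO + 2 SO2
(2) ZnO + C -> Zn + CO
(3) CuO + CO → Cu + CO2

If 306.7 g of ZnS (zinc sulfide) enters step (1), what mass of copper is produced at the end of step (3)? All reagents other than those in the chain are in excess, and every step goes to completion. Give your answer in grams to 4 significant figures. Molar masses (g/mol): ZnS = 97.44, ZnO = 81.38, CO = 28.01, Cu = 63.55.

200.0 g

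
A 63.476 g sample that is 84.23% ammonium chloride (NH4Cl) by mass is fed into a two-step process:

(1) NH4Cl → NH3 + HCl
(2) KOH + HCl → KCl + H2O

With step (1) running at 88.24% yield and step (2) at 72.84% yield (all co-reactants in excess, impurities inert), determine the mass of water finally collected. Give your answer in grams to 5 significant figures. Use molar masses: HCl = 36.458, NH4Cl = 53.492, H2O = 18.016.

Pure NH4Cl = 63.476 × 0.8423 = 53.4658 g.
n(NH4Cl) = 53.4658 / 53.492 = 0.999511 mol.
Step 1 (NH4Cl:HCl = 1:1): theoretical n(HCl) = 0.999511 mol; at 88.24% yield, n(HCl) = 0.881968 mol.
Step 2 (HCl:H2O = 1:1): theoretical n(H2O) = 0.881968 mol, so theoretical mass = 0.881968 × 18.016 = 15.8895 g.
At 72.84% yield, actual mass of H2O = 15.8895 × 0.7284 = 11.5739 g.

11.574 g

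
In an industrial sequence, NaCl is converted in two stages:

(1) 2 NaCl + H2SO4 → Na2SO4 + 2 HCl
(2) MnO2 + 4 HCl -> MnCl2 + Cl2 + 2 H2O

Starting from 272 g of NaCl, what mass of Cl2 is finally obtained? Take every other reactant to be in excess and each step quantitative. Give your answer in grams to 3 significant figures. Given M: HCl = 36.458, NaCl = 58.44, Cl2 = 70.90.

n(NaCl) = 272.0 / 58.44 = 4.654 mol.
Step 1 gives a 2:2 ratio of NaCl to HCl, so n(HCl) = 4.654 mol.
In step 2 the HCl:Cl2 ratio is 4:1, so n(Cl2) = 1.164 mol.
Mass of Cl2 = 1.164 × 70.90 = 82.50 g.

82.5 g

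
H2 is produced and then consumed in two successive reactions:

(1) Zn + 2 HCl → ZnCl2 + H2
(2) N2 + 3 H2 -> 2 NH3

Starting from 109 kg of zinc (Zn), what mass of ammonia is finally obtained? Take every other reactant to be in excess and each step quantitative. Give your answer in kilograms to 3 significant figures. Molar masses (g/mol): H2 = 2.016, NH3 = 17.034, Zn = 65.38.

18.9 kg

109 kg = 109000 g.
n(Zn) = 109000 / 65.38 = 1667 mol.
Step 1 gives a 1:1 ratio of Zn to H2, so n(H2) = 1667 mol.
In step 2 the H2:NH3 ratio is 3:2, so n(NH3) = 1111 mol.
Mass of NH3 = 1111 × 17.034 = 18930 g = 18.9 kg.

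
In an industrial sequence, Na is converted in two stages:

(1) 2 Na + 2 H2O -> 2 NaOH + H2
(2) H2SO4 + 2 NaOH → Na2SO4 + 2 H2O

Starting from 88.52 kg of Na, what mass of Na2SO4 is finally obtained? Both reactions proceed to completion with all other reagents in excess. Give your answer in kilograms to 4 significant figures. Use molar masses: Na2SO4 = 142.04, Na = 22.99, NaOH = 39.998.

273.5 kg

88.52 kg = 88520 g.
n(Na) = 88520 / 22.99 = 3850.4 mol.
Step 1 gives a 2:2 ratio of Na to NaOH, so n(NaOH) = 3850.4 mol.
In step 2 the NaOH:Na2SO4 ratio is 2:1, so n(Na2SO4) = 1925.2 mol.
Mass of Na2SO4 = 1925.2 × 142.04 = 273450 g = 273.5 kg.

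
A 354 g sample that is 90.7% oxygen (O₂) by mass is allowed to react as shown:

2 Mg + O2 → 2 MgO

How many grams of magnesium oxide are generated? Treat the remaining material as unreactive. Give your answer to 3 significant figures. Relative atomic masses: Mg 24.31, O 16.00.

809 g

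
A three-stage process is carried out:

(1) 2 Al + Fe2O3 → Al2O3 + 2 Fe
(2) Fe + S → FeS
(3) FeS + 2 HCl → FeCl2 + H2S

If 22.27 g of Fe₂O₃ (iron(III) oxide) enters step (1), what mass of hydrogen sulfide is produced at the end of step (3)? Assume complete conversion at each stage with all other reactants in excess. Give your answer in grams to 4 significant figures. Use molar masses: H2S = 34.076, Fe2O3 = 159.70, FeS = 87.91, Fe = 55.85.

9.504 g

n(Fe2O3) = 22.27 / 159.70 = 0.13945 mol.
Reaction (1): Fe2O3→Fe ratio 1:2 ⇒ n(Fe) = 0.27890 mol.
Reaction (2): Fe→FeS ratio 1:1 ⇒ n(FeS) = 0.27890 mol.
Reaction (3): FeS→H2S ratio 1:1 ⇒ n(H2S) = 0.27890 mol.
Mass of H2S = 0.27890 × 34.076 = 9.5037 g.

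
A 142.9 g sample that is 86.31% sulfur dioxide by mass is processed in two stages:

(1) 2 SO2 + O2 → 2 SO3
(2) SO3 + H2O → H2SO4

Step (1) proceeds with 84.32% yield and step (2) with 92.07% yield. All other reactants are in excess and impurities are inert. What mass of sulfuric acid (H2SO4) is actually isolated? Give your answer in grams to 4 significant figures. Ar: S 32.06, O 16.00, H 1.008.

146.6 g

Pure SO2 = 142.9 × 0.8631 = 123.34 g.
M(SO2) = 32.06 + 2(16.00) = 64.06 g/mol.
M(H2SO4) = 2(1.008) + 32.06 + 4(16.00) = 98.076 g/mol.
n(SO2) = 123.34 / 64.06 = 1.9253 mol.
Step 1 (SO2:SO3 = 2:2): theoretical n(SO3) = 1.9253 mol; at 84.32% yield, n(SO3) = 1.6234 mol.
Step 2 (SO3:H2SO4 = 1:1): theoretical n(H2SO4) = 1.6234 mol, so theoretical mass = 1.6234 × 98.076 = 159.22 g.
At 92.07% yield, actual mass of H2SO4 = 159.22 × 0.9207 = 146.59 g.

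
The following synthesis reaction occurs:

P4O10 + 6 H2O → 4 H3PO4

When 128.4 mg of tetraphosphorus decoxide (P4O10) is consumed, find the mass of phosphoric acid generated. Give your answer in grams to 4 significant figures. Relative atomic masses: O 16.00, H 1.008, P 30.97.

M(P4O10) = 4(30.97) + 10(16.00) = 283.88 g/mol.
M(H3PO4) = 3(1.008) + 30.97 + 4(16.00) = 97.994 g/mol.
Convert: 128.4 mg = 0.12840 g.
n(P4O10) = 0.12840 g / 283.88 g/mol = 0.00045230 mol.
From the equation the P4O10:H3PO4 mole ratio is 1:4, so n(H3PO4) = 0.00045230 × 4/1 = 0.0018092 mol.
Mass of H3PO4 = 0.0018092 mol × 97.994 g/mol = 0.17729 g.

0.1773 g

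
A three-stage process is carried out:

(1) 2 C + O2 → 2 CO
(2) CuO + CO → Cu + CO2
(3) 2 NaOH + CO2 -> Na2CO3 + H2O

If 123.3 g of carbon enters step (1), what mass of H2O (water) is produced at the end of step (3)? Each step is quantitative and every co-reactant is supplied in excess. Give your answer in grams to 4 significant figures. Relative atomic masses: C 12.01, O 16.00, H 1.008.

M(C) = 12.01 g/mol.
M(H2O) = 2(1.008) + 16.00 = 18.016 g/mol.
n(C) = 123.3 / 12.01 = 10.266 mol.
Reaction (1): C→CO ratio 2:2 ⇒ n(CO) = 10.266 mol.
Reaction (2): CO→CO2 ratio 1:1 ⇒ n(CO2) = 10.266 mol.
Reaction (3): CO2→H2O ratio 1:1 ⇒ n(H2O) = 10.266 mol.
Mass of H2O = 10.266 × 18.016 = 184.96 g.

185.0 g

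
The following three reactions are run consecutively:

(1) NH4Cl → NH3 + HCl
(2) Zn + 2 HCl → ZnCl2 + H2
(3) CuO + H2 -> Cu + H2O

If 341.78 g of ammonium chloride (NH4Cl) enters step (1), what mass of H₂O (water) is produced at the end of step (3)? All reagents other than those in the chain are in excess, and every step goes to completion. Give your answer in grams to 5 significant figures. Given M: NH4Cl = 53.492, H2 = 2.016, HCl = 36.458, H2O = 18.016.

n(NH4Cl) = 341.78 / 53.492 = 6.38937 mol.
Reaction (1): NH4Cl→HCl ratio 1:1 ⇒ n(HCl) = 6.38937 mol.
Reaction (2): HCl→H2 ratio 2:1 ⇒ n(H2) = 3.19468 mol.
Reaction (3): H2→H2O ratio 1:1 ⇒ n(H2O) = 3.19468 mol.
Mass of H2O = 3.19468 × 18.016 = 57.5554 g.

57.555 g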